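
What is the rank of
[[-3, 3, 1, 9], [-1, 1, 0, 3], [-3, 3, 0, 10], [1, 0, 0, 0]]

rank = 4

r1 := -1/3·r1
  [  1  -1  -1/3  -3 ]
  [ -1   1     0   3 ]
  [ -3   3     0  10 ]
  [  1   0     0   0 ]
r2 := r2 + r1
  [  1  -1  -1/3  -3 ]
  [  0   0  -1/3   0 ]
  [ -3   3     0  10 ]
  [  1   0     0   0 ]
r3 := r3 + 3·r1
  [ 1  -1  -1/3  -3 ]
  [ 0   0  -1/3   0 ]
  [ 0   0    -1   1 ]
  [ 1   0     0   0 ]
r4 := r4 − r1
  [ 1  -1  -1/3  -3 ]
  [ 0   0  -1/3   0 ]
  [ 0   0    -1   1 ]
  [ 0   1   1/3   3 ]
r2 <=> r4
  [ 1  -1  -1/3  -3 ]
  [ 0   1   1/3   3 ]
  [ 0   0    -1   1 ]
  [ 0   0  -1/3   0 ]
r3 := -1·r3
  [ 1  -1  -1/3  -3 ]
  [ 0   1   1/3   3 ]
  [ 0   0     1  -1 ]
  [ 0   0  -1/3   0 ]
r4 := r4 + 1/3·r3
  [ 1  -1  -1/3    -3 ]
  [ 0   1   1/3     3 ]
  [ 0   0     1    -1 ]
  [ 0   0     0  -1/3 ]
r4 := -3·r4
  [ 1  -1  -1/3  -3 ]
  [ 0   1   1/3   3 ]
  [ 0   0     1  -1 ]
  [ 0   0     0   1 ]
r3 := r3 + r4
  [ 1  -1  -1/3  -3 ]
  [ 0   1   1/3   3 ]
  [ 0   0     1   0 ]
  [ 0   0     0   1 ]
r2 := r2 − 3·r4
  [ 1  -1  -1/3  -3 ]
  [ 0   1   1/3   0 ]
  [ 0   0     1   0 ]
  [ 0   0     0   1 ]
r1 := r1 + 3·r4
  [ 1  -1  -1/3  0 ]
  [ 0   1   1/3  0 ]
  [ 0   0     1  0 ]
  [ 0   0     0  1 ]
r2 := r2 − 1/3·r3
  [ 1  -1  -1/3  0 ]
  [ 0   1     0  0 ]
  [ 0   0     1  0 ]
  [ 0   0     0  1 ]
r1 := r1 + 1/3·r3
  [ 1  -1  0  0 ]
  [ 0   1  0  0 ]
  [ 0   0  1  0 ]
  [ 0   0  0  1 ]
r1 := r1 + r2
  [ 1  0  0  0 ]
  [ 0  1  0  0 ]
  [ 0  0  1  0 ]
  [ 0  0  0  1 ]
The reduced form has 4 nonzero rows.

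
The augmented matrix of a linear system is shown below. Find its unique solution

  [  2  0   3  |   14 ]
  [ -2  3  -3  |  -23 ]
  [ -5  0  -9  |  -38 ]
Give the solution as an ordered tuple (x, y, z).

(4, -3, 2)

R1 → 1/2·R1
  [  1  0  3/2  |    7 ]
  [ -2  3   -3  |  -23 ]
  [ -5  0   -9  |  -38 ]
R2 → R2 + 2·R1
  [  1  0  3/2  |    7 ]
  [  0  3    0  |   -9 ]
  [ -5  0   -9  |  -38 ]
R3 → R3 + 5·R1
  [ 1  0   3/2  |   7 ]
  [ 0  3     0  |  -9 ]
  [ 0  0  -3/2  |  -3 ]
R2 → 1/3·R2
  [ 1  0   3/2  |   7 ]
  [ 0  1     0  |  -3 ]
  [ 0  0  -3/2  |  -3 ]
R3 → -2/3·R3
  [ 1  0  3/2  |   7 ]
  [ 0  1    0  |  -3 ]
  [ 0  0    1  |   2 ]
R1 → R1 − 3/2·R3
  [ 1  0  0  |   4 ]
  [ 0  1  0  |  -3 ]
  [ 0  0  1  |   2 ]
Reading off the last column: x = 4, y = -3, z = 2.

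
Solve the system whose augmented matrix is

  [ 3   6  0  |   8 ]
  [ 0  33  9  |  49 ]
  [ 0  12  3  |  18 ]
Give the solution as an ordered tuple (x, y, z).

r1 → 1/3·r1
  [ 1   2  0  |  8/3 ]
  [ 0  33  9  |   49 ]
  [ 0  12  3  |   18 ]
r2 → 1/33·r2
  [ 1   2     0  |    8/3 ]
  [ 0   1  3/11  |  49/33 ]
  [ 0  12     3  |     18 ]
r3 → r3 − 12·r2
  [ 1  2      0  |    8/3 ]
  [ 0  1   3/11  |  49/33 ]
  [ 0  0  -3/11  |   2/11 ]
r3 → -11/3·r3
  [ 1  2     0  |    8/3 ]
  [ 0  1  3/11  |  49/33 ]
  [ 0  0     1  |   -2/3 ]
r2 → r2 − 3/11·r3
  [ 1  2  0  |   8/3 ]
  [ 0  1  0  |   5/3 ]
  [ 0  0  1  |  -2/3 ]
r1 → r1 − 2·r2
  [ 1  0  0  |  -2/3 ]
  [ 0  1  0  |   5/3 ]
  [ 0  0  1  |  -2/3 ]
Reading off the last column: x = -2/3, y = 5/3, z = -2/3.

(-2/3, 5/3, -2/3)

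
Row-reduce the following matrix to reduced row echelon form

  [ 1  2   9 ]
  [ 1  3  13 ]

r2 → r2 − r1
r1 → r1 − 2·r2

[[1, 0, 1], [0, 1, 4]]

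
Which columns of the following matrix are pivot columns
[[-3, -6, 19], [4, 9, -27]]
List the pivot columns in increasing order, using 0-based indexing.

0, 1

ρ1 := -1/3·ρ1
  [ 1  2  -19/3 ]
  [ 4  9    -27 ]
ρ2 := ρ2 − 4·ρ1
  [ 1  2  -19/3 ]
  [ 0  1   -5/3 ]
ρ1 := ρ1 − 2·ρ2
  [ 1  0    -3 ]
  [ 0  1  -5/3 ]
Pivot columns are the columns containing a leading 1.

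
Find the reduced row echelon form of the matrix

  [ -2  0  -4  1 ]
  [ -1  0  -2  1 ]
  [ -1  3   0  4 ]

[[1, 0, 2, 0], [0, 1, 2/3, 0], [0, 0, 0, 1]]

R1 → -1/2·R1
  [  1  0   2  -1/2 ]
  [ -1  0  -2     1 ]
  [ -1  3   0     4 ]
R2 → R2 + R1
  [  1  0  2  -1/2 ]
  [  0  0  0   1/2 ]
  [ -1  3  0     4 ]
R3 → R3 + R1
  [ 1  0  2  -1/2 ]
  [ 0  0  0   1/2 ]
  [ 0  3  2   7/2 ]
R2 <=> R3
  [ 1  0  2  -1/2 ]
  [ 0  3  2   7/2 ]
  [ 0  0  0   1/2 ]
R2 → 1/3·R2
  [ 1  0    2  -1/2 ]
  [ 0  1  2/3   7/6 ]
  [ 0  0    0   1/2 ]
R3 → 2·R3
  [ 1  0    2  -1/2 ]
  [ 0  1  2/3   7/6 ]
  [ 0  0    0     1 ]
R2 → R2 − 7/6·R3
  [ 1  0    2  -1/2 ]
  [ 0  1  2/3     0 ]
  [ 0  0    0     1 ]
R1 → R1 + 1/2·R3
  [ 1  0    2  0 ]
  [ 0  1  2/3  0 ]
  [ 0  0    0  1 ]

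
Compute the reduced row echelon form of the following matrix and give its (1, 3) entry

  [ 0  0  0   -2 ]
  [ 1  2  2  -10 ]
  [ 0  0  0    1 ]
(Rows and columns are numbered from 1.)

ρ1 <-> ρ2
  [ 1  2  2  -10 ]
  [ 0  0  0   -2 ]
  [ 0  0  0    1 ]
ρ2 := -1/2·ρ2
  [ 1  2  2  -10 ]
  [ 0  0  0    1 ]
  [ 0  0  0    1 ]
ρ3 := ρ3 − ρ2
  [ 1  2  2  -10 ]
  [ 0  0  0    1 ]
  [ 0  0  0    0 ]
ρ1 := ρ1 + 10·ρ2
  [ 1  2  2  0 ]
  [ 0  0  0  1 ]
  [ 0  0  0  0 ]

2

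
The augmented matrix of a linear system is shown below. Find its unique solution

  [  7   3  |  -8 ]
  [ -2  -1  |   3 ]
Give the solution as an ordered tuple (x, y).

(1, -5)

Multiply R1 by 1/7.
  [  1  3/7  |  -8/7 ]
  [ -2   -1  |     3 ]
Add 2 times R1 to R2.
  [ 1   3/7  |  -8/7 ]
  [ 0  -1/7  |   5/7 ]
Multiply R2 by -7.
  [ 1  3/7  |  -8/7 ]
  [ 0    1  |    -5 ]
Subtract 3/7 times R2 from R1.
  [ 1  0  |   1 ]
  [ 0  1  |  -5 ]
Reading off the last column: x = 1, y = -5.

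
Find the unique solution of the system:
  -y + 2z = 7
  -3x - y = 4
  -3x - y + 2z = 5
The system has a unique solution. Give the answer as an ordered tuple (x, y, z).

(2/3, -6, 1/2)

Form the augmented matrix and row-reduce:
  [  0  -1  2  |  7 ]
  [ -3  -1  0  |  4 ]
  [ -3  -1  2  |  5 ]
R1 ↔ R2
  [ -3  -1  0  |  4 ]
  [  0  -1  2  |  7 ]
  [ -3  -1  2  |  5 ]
R1 → -1/3·R1
  [  1  1/3  0  |  -4/3 ]
  [  0   -1  2  |     7 ]
  [ -3   -1  2  |     5 ]
R3 → R3 + 3·R1
  [ 1  1/3  0  |  -4/3 ]
  [ 0   -1  2  |     7 ]
  [ 0    0  2  |     1 ]
R2 → -1·R2
  [ 1  1/3   0  |  -4/3 ]
  [ 0    1  -2  |    -7 ]
  [ 0    0   2  |     1 ]
R3 → 1/2·R3
  [ 1  1/3   0  |  -4/3 ]
  [ 0    1  -2  |    -7 ]
  [ 0    0   1  |   1/2 ]
R2 → R2 + 2·R3
  [ 1  1/3  0  |  -4/3 ]
  [ 0    1  0  |    -6 ]
  [ 0    0  1  |   1/2 ]
R1 → R1 − 1/3·R2
  [ 1  0  0  |  2/3 ]
  [ 0  1  0  |   -6 ]
  [ 0  0  1  |  1/2 ]
Reading off the last column: x = 2/3, y = -6, z = 1/2.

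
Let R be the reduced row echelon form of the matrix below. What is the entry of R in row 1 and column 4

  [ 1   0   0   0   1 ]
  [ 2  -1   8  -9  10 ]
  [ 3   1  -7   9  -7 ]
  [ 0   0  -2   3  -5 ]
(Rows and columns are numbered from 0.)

ρ2 → ρ2 − 2·ρ1
  [ 1   0   0   0   1 ]
  [ 0  -1   8  -9   8 ]
  [ 3   1  -7   9  -7 ]
  [ 0   0  -2   3  -5 ]
ρ3 → ρ3 − 3·ρ1
  [ 1   0   0   0    1 ]
  [ 0  -1   8  -9    8 ]
  [ 0   1  -7   9  -10 ]
  [ 0   0  -2   3   -5 ]
ρ2 → -1·ρ2
  [ 1  0   0  0    1 ]
  [ 0  1  -8  9   -8 ]
  [ 0  1  -7  9  -10 ]
  [ 0  0  -2  3   -5 ]
ρ3 → ρ3 − ρ2
  [ 1  0   0  0   1 ]
  [ 0  1  -8  9  -8 ]
  [ 0  0   1  0  -2 ]
  [ 0  0  -2  3  -5 ]
ρ4 → ρ4 + 2·ρ3
  [ 1  0   0  0   1 ]
  [ 0  1  -8  9  -8 ]
  [ 0  0   1  0  -2 ]
  [ 0  0   0  3  -9 ]
ρ4 → 1/3·ρ4
  [ 1  0   0  0   1 ]
  [ 0  1  -8  9  -8 ]
  [ 0  0   1  0  -2 ]
  [ 0  0   0  1  -3 ]
ρ2 → ρ2 − 9·ρ4
  [ 1  0   0  0   1 ]
  [ 0  1  -8  0  19 ]
  [ 0  0   1  0  -2 ]
  [ 0  0   0  1  -3 ]
ρ2 → ρ2 + 8·ρ3
  [ 1  0  0  0   1 ]
  [ 0  1  0  0   3 ]
  [ 0  0  1  0  -2 ]
  [ 0  0  0  1  -3 ]

3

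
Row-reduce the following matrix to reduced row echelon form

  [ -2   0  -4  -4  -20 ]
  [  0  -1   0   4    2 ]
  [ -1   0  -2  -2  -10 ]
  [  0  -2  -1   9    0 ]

[[1, 0, 0, 4, 2], [0, 1, 0, -4, -2], [0, 0, 1, -1, 4], [0, 0, 0, 0, 0]]

ρ1 -> -1/2·ρ1
  [  1   0   2   2   10 ]
  [  0  -1   0   4    2 ]
  [ -1   0  -2  -2  -10 ]
  [  0  -2  -1   9    0 ]
ρ3 -> ρ3 + ρ1
  [ 1   0   2  2  10 ]
  [ 0  -1   0  4   2 ]
  [ 0   0   0  0   0 ]
  [ 0  -2  -1  9   0 ]
ρ2 -> -1·ρ2
  [ 1   0   2   2  10 ]
  [ 0   1   0  -4  -2 ]
  [ 0   0   0   0   0 ]
  [ 0  -2  -1   9   0 ]
ρ4 -> ρ4 + 2·ρ2
  [ 1  0   2   2  10 ]
  [ 0  1   0  -4  -2 ]
  [ 0  0   0   0   0 ]
  [ 0  0  -1   1  -4 ]
ρ3 ↔ ρ4
  [ 1  0   2   2  10 ]
  [ 0  1   0  -4  -2 ]
  [ 0  0  -1   1  -4 ]
  [ 0  0   0   0   0 ]
ρ3 -> -1·ρ3
  [ 1  0  2   2  10 ]
  [ 0  1  0  -4  -2 ]
  [ 0  0  1  -1   4 ]
  [ 0  0  0   0   0 ]
ρ1 -> ρ1 − 2·ρ3
  [ 1  0  0   4   2 ]
  [ 0  1  0  -4  -2 ]
  [ 0  0  1  -1   4 ]
  [ 0  0  0   0   0 ]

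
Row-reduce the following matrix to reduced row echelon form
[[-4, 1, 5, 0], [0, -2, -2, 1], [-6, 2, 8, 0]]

[[1, 0, -1, 0], [0, 1, 1, 0], [0, 0, 0, 1]]

R1 := -1/4·R1
  [  1  -1/4  -5/4  0 ]
  [  0    -2    -2  1 ]
  [ -6     2     8  0 ]
R3 := R3 + 6·R1
  [ 1  -1/4  -5/4  0 ]
  [ 0    -2    -2  1 ]
  [ 0   1/2   1/2  0 ]
R2 := -1/2·R2
  [ 1  -1/4  -5/4     0 ]
  [ 0     1     1  -1/2 ]
  [ 0   1/2   1/2     0 ]
R3 := R3 − 1/2·R2
  [ 1  -1/4  -5/4     0 ]
  [ 0     1     1  -1/2 ]
  [ 0     0     0   1/4 ]
R3 := 4·R3
  [ 1  -1/4  -5/4     0 ]
  [ 0     1     1  -1/2 ]
  [ 0     0     0     1 ]
R2 := R2 + 1/2·R3
  [ 1  -1/4  -5/4  0 ]
  [ 0     1     1  0 ]
  [ 0     0     0  1 ]
R1 := R1 + 1/4·R2
  [ 1  0  -1  0 ]
  [ 0  1   1  0 ]
  [ 0  0   0  1 ]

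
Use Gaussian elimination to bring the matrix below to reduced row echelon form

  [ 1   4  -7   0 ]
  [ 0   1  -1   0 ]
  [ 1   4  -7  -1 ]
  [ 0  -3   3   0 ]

[[1, 0, -3, 0], [0, 1, -1, 0], [0, 0, 0, 1], [0, 0, 0, 0]]

Subtract r1 from r3.
  [ 1   4  -7   0 ]
  [ 0   1  -1   0 ]
  [ 0   0   0  -1 ]
  [ 0  -3   3   0 ]
Add 3 times r2 to r4.
  [ 1  4  -7   0 ]
  [ 0  1  -1   0 ]
  [ 0  0   0  -1 ]
  [ 0  0   0   0 ]
Multiply r3 by -1.
  [ 1  4  -7  0 ]
  [ 0  1  -1  0 ]
  [ 0  0   0  1 ]
  [ 0  0   0  0 ]
Subtract 4 times r2 from r1.
  [ 1  0  -3  0 ]
  [ 0  1  -1  0 ]
  [ 0  0   0  1 ]
  [ 0  0   0  0 ]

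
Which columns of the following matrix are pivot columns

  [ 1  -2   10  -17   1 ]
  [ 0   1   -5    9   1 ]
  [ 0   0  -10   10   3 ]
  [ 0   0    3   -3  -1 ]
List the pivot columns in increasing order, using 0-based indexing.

0, 1, 2, 4

R3 ← -1/10·R3
R4 ← R4 − 3·R3
R4 ← -10·R4
R3 ← R3 + 3/10·R4
R2 ← R2 − R4
R1 ← R1 − R4
R2 ← R2 + 5·R3
R1 ← R1 − 10·R3
R1 ← R1 + 2·R2
Pivot columns are the columns containing a leading 1.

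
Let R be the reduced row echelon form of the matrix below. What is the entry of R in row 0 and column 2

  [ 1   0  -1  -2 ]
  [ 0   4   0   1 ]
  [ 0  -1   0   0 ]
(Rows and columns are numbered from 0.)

R2 ← 1/4·R2
  [ 1   0  -1   -2 ]
  [ 0   1   0  1/4 ]
  [ 0  -1   0    0 ]
R3 ← R3 + R2
  [ 1  0  -1   -2 ]
  [ 0  1   0  1/4 ]
  [ 0  0   0  1/4 ]
R3 ← 4·R3
  [ 1  0  -1   -2 ]
  [ 0  1   0  1/4 ]
  [ 0  0   0    1 ]
R2 ← R2 − 1/4·R3
  [ 1  0  -1  -2 ]
  [ 0  1   0   0 ]
  [ 0  0   0   1 ]
R1 ← R1 + 2·R3
  [ 1  0  -1  0 ]
  [ 0  1   0  0 ]
  [ 0  0   0  1 ]

-1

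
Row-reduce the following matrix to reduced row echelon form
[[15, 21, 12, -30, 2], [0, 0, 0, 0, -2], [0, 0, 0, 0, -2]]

[[1, 7/5, 4/5, -2, 0], [0, 0, 0, 0, 1], [0, 0, 0, 0, 0]]

r1 -> 1/15·r1
  [ 1  7/5  4/5  -2  2/15 ]
  [ 0    0    0   0    -2 ]
  [ 0    0    0   0    -2 ]
r2 -> -1/2·r2
  [ 1  7/5  4/5  -2  2/15 ]
  [ 0    0    0   0     1 ]
  [ 0    0    0   0    -2 ]
r3 -> r3 + 2·r2
  [ 1  7/5  4/5  -2  2/15 ]
  [ 0    0    0   0     1 ]
  [ 0    0    0   0     0 ]
r1 -> r1 − 2/15·r2
  [ 1  7/5  4/5  -2  0 ]
  [ 0    0    0   0  1 ]
  [ 0    0    0   0  0 ]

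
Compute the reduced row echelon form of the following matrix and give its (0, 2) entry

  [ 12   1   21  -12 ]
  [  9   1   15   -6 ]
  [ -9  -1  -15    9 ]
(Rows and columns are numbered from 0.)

Multiply ρ1 by 1/12.
  [  1  1/12  7/4  -1 ]
  [  9     1   15  -6 ]
  [ -9    -1  -15   9 ]
Subtract 9 times ρ1 from ρ2.
  [  1  1/12   7/4  -1 ]
  [  0   1/4  -3/4   3 ]
  [ -9    -1   -15   9 ]
Add 9 times ρ1 to ρ3.
  [ 1  1/12   7/4  -1 ]
  [ 0   1/4  -3/4   3 ]
  [ 0  -1/4   3/4   0 ]
Multiply ρ2 by 4.
  [ 1  1/12  7/4  -1 ]
  [ 0     1   -3  12 ]
  [ 0  -1/4  3/4   0 ]
Add 1/4 times ρ2 to ρ3.
  [ 1  1/12  7/4  -1 ]
  [ 0     1   -3  12 ]
  [ 0     0    0   3 ]
Multiply ρ3 by 1/3.
  [ 1  1/12  7/4  -1 ]
  [ 0     1   -3  12 ]
  [ 0     0    0   1 ]
Subtract 12 times ρ3 from ρ2.
  [ 1  1/12  7/4  -1 ]
  [ 0     1   -3   0 ]
  [ 0     0    0   1 ]
Add ρ3 to ρ1.
  [ 1  1/12  7/4  0 ]
  [ 0     1   -3  0 ]
  [ 0     0    0  1 ]
Subtract 1/12 times ρ2 from ρ1.
  [ 1  0   2  0 ]
  [ 0  1  -3  0 ]
  [ 0  0   0  1 ]

2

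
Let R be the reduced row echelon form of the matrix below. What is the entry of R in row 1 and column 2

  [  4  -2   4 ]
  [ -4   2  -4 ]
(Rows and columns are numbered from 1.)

-1/2

Multiply ρ1 by 1/4.
  [  1  -1/2   1 ]
  [ -4     2  -4 ]
Add 4 times ρ1 to ρ2.
  [ 1  -1/2  1 ]
  [ 0     0  0 ]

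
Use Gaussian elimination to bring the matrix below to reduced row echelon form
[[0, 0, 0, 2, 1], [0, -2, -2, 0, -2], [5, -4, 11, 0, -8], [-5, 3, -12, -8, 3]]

R1 <-> R3
  [  5  -4   11   0  -8 ]
  [  0  -2   -2   0  -2 ]
  [  0   0    0   2   1 ]
  [ -5   3  -12  -8   3 ]
R1 → 1/5·R1
  [  1  -4/5  11/5   0  -8/5 ]
  [  0    -2    -2   0    -2 ]
  [  0     0     0   2     1 ]
  [ -5     3   -12  -8     3 ]
R4 → R4 + 5·R1
  [ 1  -4/5  11/5   0  -8/5 ]
  [ 0    -2    -2   0    -2 ]
  [ 0     0     0   2     1 ]
  [ 0    -1    -1  -8    -5 ]
R2 → -1/2·R2
  [ 1  -4/5  11/5   0  -8/5 ]
  [ 0     1     1   0     1 ]
  [ 0     0     0   2     1 ]
  [ 0    -1    -1  -8    -5 ]
R4 → R4 + R2
  [ 1  -4/5  11/5   0  -8/5 ]
  [ 0     1     1   0     1 ]
  [ 0     0     0   2     1 ]
  [ 0     0     0  -8    -4 ]
R3 → 1/2·R3
  [ 1  -4/5  11/5   0  -8/5 ]
  [ 0     1     1   0     1 ]
  [ 0     0     0   1   1/2 ]
  [ 0     0     0  -8    -4 ]
R4 → R4 + 8·R3
  [ 1  -4/5  11/5  0  -8/5 ]
  [ 0     1     1  0     1 ]
  [ 0     0     0  1   1/2 ]
  [ 0     0     0  0     0 ]
R1 → R1 + 4/5·R2
  [ 1  0  3  0  -4/5 ]
  [ 0  1  1  0     1 ]
  [ 0  0  0  1   1/2 ]
  [ 0  0  0  0     0 ]

[[1, 0, 3, 0, -4/5], [0, 1, 1, 0, 1], [0, 0, 0, 1, 1/2], [0, 0, 0, 0, 0]]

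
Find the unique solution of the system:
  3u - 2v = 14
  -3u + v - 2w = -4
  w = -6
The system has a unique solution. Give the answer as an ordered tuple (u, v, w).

Form the augmented matrix and row-reduce:
  [  3  -2   0  |  14 ]
  [ -3   1  -2  |  -4 ]
  [  0   0   1  |  -6 ]
R1 -> 1/3·R1
  [  1  -2/3   0  |  14/3 ]
  [ -3     1  -2  |    -4 ]
  [  0     0   1  |    -6 ]
R2 -> R2 + 3·R1
  [ 1  -2/3   0  |  14/3 ]
  [ 0    -1  -2  |    10 ]
  [ 0     0   1  |    -6 ]
R2 -> -1·R2
  [ 1  -2/3  0  |  14/3 ]
  [ 0     1  2  |   -10 ]
  [ 0     0  1  |    -6 ]
R2 -> R2 − 2·R3
  [ 1  -2/3  0  |  14/3 ]
  [ 0     1  0  |     2 ]
  [ 0     0  1  |    -6 ]
R1 -> R1 + 2/3·R2
  [ 1  0  0  |   6 ]
  [ 0  1  0  |   2 ]
  [ 0  0  1  |  -6 ]
Reading off the last column: u = 6, v = 2, w = -6.

(6, 2, -6)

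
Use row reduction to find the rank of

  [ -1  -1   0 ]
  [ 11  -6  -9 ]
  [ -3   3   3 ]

rank = 3

ρ1 ← -1·ρ1
  [  1   1   0 ]
  [ 11  -6  -9 ]
  [ -3   3   3 ]
ρ2 ← ρ2 − 11·ρ1
  [  1    1   0 ]
  [  0  -17  -9 ]
  [ -3    3   3 ]
ρ3 ← ρ3 + 3·ρ1
  [ 1    1   0 ]
  [ 0  -17  -9 ]
  [ 0    6   3 ]
ρ2 ← -1/17·ρ2
  [ 1  1     0 ]
  [ 0  1  9/17 ]
  [ 0  6     3 ]
ρ3 ← ρ3 − 6·ρ2
  [ 1  1      0 ]
  [ 0  1   9/17 ]
  [ 0  0  -3/17 ]
ρ3 ← -17/3·ρ3
  [ 1  1     0 ]
  [ 0  1  9/17 ]
  [ 0  0     1 ]
ρ2 ← ρ2 − 9/17·ρ3
  [ 1  1  0 ]
  [ 0  1  0 ]
  [ 0  0  1 ]
ρ1 ← ρ1 − ρ2
  [ 1  0  0 ]
  [ 0  1  0 ]
  [ 0  0  1 ]
The reduced form has 3 nonzero rows.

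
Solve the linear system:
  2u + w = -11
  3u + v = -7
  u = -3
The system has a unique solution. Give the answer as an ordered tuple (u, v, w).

Form the augmented matrix and row-reduce:
  [ 2  0  1  |  -11 ]
  [ 3  1  0  |   -7 ]
  [ 1  0  0  |   -3 ]
r1 → 1/2·r1
  [ 1  0  1/2  |  -11/2 ]
  [ 3  1    0  |     -7 ]
  [ 1  0    0  |     -3 ]
r2 → r2 − 3·r1
  [ 1  0   1/2  |  -11/2 ]
  [ 0  1  -3/2  |   19/2 ]
  [ 1  0     0  |     -3 ]
r3 → r3 − r1
  [ 1  0   1/2  |  -11/2 ]
  [ 0  1  -3/2  |   19/2 ]
  [ 0  0  -1/2  |    5/2 ]
r3 → -2·r3
  [ 1  0   1/2  |  -11/2 ]
  [ 0  1  -3/2  |   19/2 ]
  [ 0  0     1  |     -5 ]
r2 → r2 + 3/2·r3
  [ 1  0  1/2  |  -11/2 ]
  [ 0  1    0  |      2 ]
  [ 0  0    1  |     -5 ]
r1 → r1 − 1/2·r3
  [ 1  0  0  |  -3 ]
  [ 0  1  0  |   2 ]
  [ 0  0  1  |  -5 ]
Reading off the last column: u = -3, v = 2, w = -5.

(-3, 2, -5)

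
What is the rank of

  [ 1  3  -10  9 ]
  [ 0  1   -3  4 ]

r1 := r1 − 3·r2
  [ 1  0  -1  -3 ]
  [ 0  1  -3   4 ]
The reduced form has 2 nonzero rows.

rank = 2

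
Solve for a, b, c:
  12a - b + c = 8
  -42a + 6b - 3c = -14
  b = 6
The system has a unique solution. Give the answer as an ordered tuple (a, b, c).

(4/3, 6, -2)

Form the augmented matrix and row-reduce:
  [  12  -1   1  |    8 ]
  [ -42   6  -3  |  -14 ]
  [   0   1   0  |    6 ]
ρ1 ← 1/12·ρ1
  [   1  -1/12  1/12  |  2/3 ]
  [ -42      6    -3  |  -14 ]
  [   0      1     0  |    6 ]
ρ2 ← ρ2 + 42·ρ1
  [ 1  -1/12  1/12  |  2/3 ]
  [ 0    5/2   1/2  |   14 ]
  [ 0      1     0  |    6 ]
ρ2 ← 2/5·ρ2
  [ 1  -1/12  1/12  |   2/3 ]
  [ 0      1   1/5  |  28/5 ]
  [ 0      1     0  |     6 ]
ρ3 ← ρ3 − ρ2
  [ 1  -1/12  1/12  |   2/3 ]
  [ 0      1   1/5  |  28/5 ]
  [ 0      0  -1/5  |   2/5 ]
ρ3 ← -5·ρ3
  [ 1  -1/12  1/12  |   2/3 ]
  [ 0      1   1/5  |  28/5 ]
  [ 0      0     1  |    -2 ]
ρ2 ← ρ2 − 1/5·ρ3
  [ 1  -1/12  1/12  |  2/3 ]
  [ 0      1     0  |    6 ]
  [ 0      0     1  |   -2 ]
ρ1 ← ρ1 − 1/12·ρ3
  [ 1  -1/12  0  |  5/6 ]
  [ 0      1  0  |    6 ]
  [ 0      0  1  |   -2 ]
ρ1 ← ρ1 + 1/12·ρ2
  [ 1  0  0  |  4/3 ]
  [ 0  1  0  |    6 ]
  [ 0  0  1  |   -2 ]
Reading off the last column: a = 4/3, b = 6, c = -2.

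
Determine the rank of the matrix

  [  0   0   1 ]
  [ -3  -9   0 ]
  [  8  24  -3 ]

R1 <=> R2
  [ -3  -9   0 ]
  [  0   0   1 ]
  [  8  24  -3 ]
R1 := -1/3·R1
  [ 1   3   0 ]
  [ 0   0   1 ]
  [ 8  24  -3 ]
R3 := R3 − 8·R1
  [ 1  3   0 ]
  [ 0  0   1 ]
  [ 0  0  -3 ]
R3 := R3 + 3·R2
  [ 1  3  0 ]
  [ 0  0  1 ]
  [ 0  0  0 ]
The reduced form has 2 nonzero rows.

rank = 2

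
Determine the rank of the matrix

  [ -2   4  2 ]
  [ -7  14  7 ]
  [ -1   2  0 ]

R1 ← -1/2·R1
  [  1  -2  -1 ]
  [ -7  14   7 ]
  [ -1   2   0 ]
R2 ← R2 + 7·R1
  [  1  -2  -1 ]
  [  0   0   0 ]
  [ -1   2   0 ]
R3 ← R3 + R1
  [ 1  -2  -1 ]
  [ 0   0   0 ]
  [ 0   0  -1 ]
R2 <-> R3
  [ 1  -2  -1 ]
  [ 0   0  -1 ]
  [ 0   0   0 ]
R2 ← -1·R2
  [ 1  -2  -1 ]
  [ 0   0   1 ]
  [ 0   0   0 ]
R1 ← R1 + R2
  [ 1  -2  0 ]
  [ 0   0  1 ]
  [ 0   0  0 ]
The reduced form has 2 nonzero rows.

rank = 2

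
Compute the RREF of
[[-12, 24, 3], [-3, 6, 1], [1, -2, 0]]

[[1, -2, 0], [0, 0, 1], [0, 0, 0]]

r1 → -1/12·r1
  [  1  -2  -1/4 ]
  [ -3   6     1 ]
  [  1  -2     0 ]
r2 → r2 + 3·r1
  [ 1  -2  -1/4 ]
  [ 0   0   1/4 ]
  [ 1  -2     0 ]
r3 → r3 − r1
  [ 1  -2  -1/4 ]
  [ 0   0   1/4 ]
  [ 0   0   1/4 ]
r2 → 4·r2
  [ 1  -2  -1/4 ]
  [ 0   0     1 ]
  [ 0   0   1/4 ]
r3 → r3 − 1/4·r2
  [ 1  -2  -1/4 ]
  [ 0   0     1 ]
  [ 0   0     0 ]
r1 → r1 + 1/4·r2
  [ 1  -2  0 ]
  [ 0   0  1 ]
  [ 0   0  0 ]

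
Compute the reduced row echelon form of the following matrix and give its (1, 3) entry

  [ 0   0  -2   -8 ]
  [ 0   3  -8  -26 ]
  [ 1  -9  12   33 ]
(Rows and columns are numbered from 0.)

2

Swap ρ1 and ρ3.
Multiply ρ2 by 1/3.
Multiply ρ3 by -1/2.
Add 8/3 times ρ3 to ρ2.
Subtract 12 times ρ3 from ρ1.
Add 9 times ρ2 to ρ1.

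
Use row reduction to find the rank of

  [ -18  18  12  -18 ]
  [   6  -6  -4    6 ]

ρ1 → -1/18·ρ1
  [ 1  -1  -2/3  1 ]
  [ 6  -6    -4  6 ]
ρ2 → ρ2 − 6·ρ1
  [ 1  -1  -2/3  1 ]
  [ 0   0     0  0 ]
The reduced form has 1 nonzero row.

rank = 1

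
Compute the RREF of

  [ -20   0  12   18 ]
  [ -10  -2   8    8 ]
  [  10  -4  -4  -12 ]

[[1, 0, 0, -3/5], [0, 1, 0, 1], [0, 0, 1, 1/2]]

R1 → -1/20·R1
R2 → R2 + 10·R1
R3 → R3 − 10·R1
R2 → -1/2·R2
R3 → R3 + 4·R2
R3 → -1/2·R3
R2 → R2 + R3
R1 → R1 + 3/5·R3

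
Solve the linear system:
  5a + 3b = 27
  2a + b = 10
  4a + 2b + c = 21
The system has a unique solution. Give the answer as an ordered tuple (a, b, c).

(3, 4, 1)

Form the augmented matrix and row-reduce:
  [ 5  3  0  |  27 ]
  [ 2  1  0  |  10 ]
  [ 4  2  1  |  21 ]
R1 ← 1/5·R1
  [ 1  3/5  0  |  27/5 ]
  [ 2    1  0  |    10 ]
  [ 4    2  1  |    21 ]
R2 ← R2 − 2·R1
  [ 1   3/5  0  |  27/5 ]
  [ 0  -1/5  0  |  -4/5 ]
  [ 4     2  1  |    21 ]
R3 ← R3 − 4·R1
  [ 1   3/5  0  |  27/5 ]
  [ 0  -1/5  0  |  -4/5 ]
  [ 0  -2/5  1  |  -3/5 ]
R2 ← -5·R2
  [ 1   3/5  0  |  27/5 ]
  [ 0     1  0  |     4 ]
  [ 0  -2/5  1  |  -3/5 ]
R3 ← R3 + 2/5·R2
  [ 1  3/5  0  |  27/5 ]
  [ 0    1  0  |     4 ]
  [ 0    0  1  |     1 ]
R1 ← R1 − 3/5·R2
  [ 1  0  0  |  3 ]
  [ 0  1  0  |  4 ]
  [ 0  0  1  |  1 ]
Reading off the last column: a = 3, b = 4, c = 1.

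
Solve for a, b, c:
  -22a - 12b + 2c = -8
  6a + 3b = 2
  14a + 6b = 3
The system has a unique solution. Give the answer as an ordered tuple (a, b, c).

(-1/2, 5/3, 1/2)

Form the augmented matrix and row-reduce:
  [ -22  -12  2  |  -8 ]
  [   6    3  0  |   2 ]
  [  14    6  0  |   3 ]
r1 -> -1/22·r1
  [  1  6/11  -1/11  |  4/11 ]
  [  6     3      0  |     2 ]
  [ 14     6      0  |     3 ]
r2 -> r2 − 6·r1
  [  1   6/11  -1/11  |   4/11 ]
  [  0  -3/11   6/11  |  -2/11 ]
  [ 14      6      0  |      3 ]
r3 -> r3 − 14·r1
  [ 1    6/11  -1/11  |    4/11 ]
  [ 0   -3/11   6/11  |   -2/11 ]
  [ 0  -18/11  14/11  |  -23/11 ]
r2 -> -11/3·r2
  [ 1    6/11  -1/11  |    4/11 ]
  [ 0       1     -2  |     2/3 ]
  [ 0  -18/11  14/11  |  -23/11 ]
r3 -> r3 + 18/11·r2
  [ 1  6/11  -1/11  |  4/11 ]
  [ 0     1     -2  |   2/3 ]
  [ 0     0     -2  |    -1 ]
r3 -> -1/2·r3
  [ 1  6/11  -1/11  |  4/11 ]
  [ 0     1     -2  |   2/3 ]
  [ 0     0      1  |   1/2 ]
r2 -> r2 + 2·r3
  [ 1  6/11  -1/11  |  4/11 ]
  [ 0     1      0  |   5/3 ]
  [ 0     0      1  |   1/2 ]
r1 -> r1 + 1/11·r3
  [ 1  6/11  0  |  9/22 ]
  [ 0     1  0  |   5/3 ]
  [ 0     0  1  |   1/2 ]
r1 -> r1 − 6/11·r2
  [ 1  0  0  |  -1/2 ]
  [ 0  1  0  |   5/3 ]
  [ 0  0  1  |   1/2 ]
Reading off the last column: a = -1/2, b = 5/3, c = 1/2.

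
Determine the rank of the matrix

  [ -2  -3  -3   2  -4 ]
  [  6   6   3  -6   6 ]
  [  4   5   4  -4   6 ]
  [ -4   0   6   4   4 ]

rank = 2

ρ1 -> -1/2·ρ1
  [  1  3/2  3/2  -1  2 ]
  [  6    6    3  -6  6 ]
  [  4    5    4  -4  6 ]
  [ -4    0    6   4  4 ]
ρ2 -> ρ2 − 6·ρ1
  [  1  3/2  3/2  -1   2 ]
  [  0   -3   -6   0  -6 ]
  [  4    5    4  -4   6 ]
  [ -4    0    6   4   4 ]
ρ3 -> ρ3 − 4·ρ1
  [  1  3/2  3/2  -1   2 ]
  [  0   -3   -6   0  -6 ]
  [  0   -1   -2   0  -2 ]
  [ -4    0    6   4   4 ]
ρ4 -> ρ4 + 4·ρ1
  [ 1  3/2  3/2  -1   2 ]
  [ 0   -3   -6   0  -6 ]
  [ 0   -1   -2   0  -2 ]
  [ 0    6   12   0  12 ]
ρ2 -> -1/3·ρ2
  [ 1  3/2  3/2  -1   2 ]
  [ 0    1    2   0   2 ]
  [ 0   -1   -2   0  -2 ]
  [ 0    6   12   0  12 ]
ρ3 -> ρ3 + ρ2
  [ 1  3/2  3/2  -1   2 ]
  [ 0    1    2   0   2 ]
  [ 0    0    0   0   0 ]
  [ 0    6   12   0  12 ]
ρ4 -> ρ4 − 6·ρ2
  [ 1  3/2  3/2  -1  2 ]
  [ 0    1    2   0  2 ]
  [ 0    0    0   0  0 ]
  [ 0    0    0   0  0 ]
ρ1 -> ρ1 − 3/2·ρ2
  [ 1  0  -3/2  -1  -1 ]
  [ 0  1     2   0   2 ]
  [ 0  0     0   0   0 ]
  [ 0  0     0   0   0 ]
The reduced form has 2 nonzero rows.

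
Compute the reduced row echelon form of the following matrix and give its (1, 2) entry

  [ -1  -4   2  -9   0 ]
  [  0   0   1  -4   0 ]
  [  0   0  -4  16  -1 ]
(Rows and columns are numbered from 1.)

4

Multiply R1 by -1.
  [ 1  4  -2   9   0 ]
  [ 0  0   1  -4   0 ]
  [ 0  0  -4  16  -1 ]
Add 4 times R2 to R3.
  [ 1  4  -2   9   0 ]
  [ 0  0   1  -4   0 ]
  [ 0  0   0   0  -1 ]
Multiply R3 by -1.
  [ 1  4  -2   9  0 ]
  [ 0  0   1  -4  0 ]
  [ 0  0   0   0  1 ]
Add 2 times R2 to R1.
  [ 1  4  0   1  0 ]
  [ 0  0  1  -4  0 ]
  [ 0  0  0   0  1 ]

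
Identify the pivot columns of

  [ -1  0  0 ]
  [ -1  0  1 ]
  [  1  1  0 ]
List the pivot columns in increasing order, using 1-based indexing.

R1 -> -1·R1
  [  1  0  0 ]
  [ -1  0  1 ]
  [  1  1  0 ]
R2 -> R2 + R1
  [ 1  0  0 ]
  [ 0  0  1 ]
  [ 1  1  0 ]
R3 -> R3 − R1
  [ 1  0  0 ]
  [ 0  0  1 ]
  [ 0  1  0 ]
R2 ↔ R3
  [ 1  0  0 ]
  [ 0  1  0 ]
  [ 0  0  1 ]
Pivot columns are the columns containing a leading 1.

1, 2, 3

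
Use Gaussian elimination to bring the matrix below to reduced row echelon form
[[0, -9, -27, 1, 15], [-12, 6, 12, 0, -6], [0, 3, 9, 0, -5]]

ρ1 <=> ρ2
  [ -12   6   12  0  -6 ]
  [   0  -9  -27  1  15 ]
  [   0   3    9  0  -5 ]
ρ1 → -1/12·ρ1
  [ 1  -1/2   -1  0  1/2 ]
  [ 0    -9  -27  1   15 ]
  [ 0     3    9  0   -5 ]
ρ2 → -1/9·ρ2
  [ 1  -1/2  -1     0   1/2 ]
  [ 0     1   3  -1/9  -5/3 ]
  [ 0     3   9     0    -5 ]
ρ3 → ρ3 − 3·ρ2
  [ 1  -1/2  -1     0   1/2 ]
  [ 0     1   3  -1/9  -5/3 ]
  [ 0     0   0   1/3     0 ]
ρ3 → 3·ρ3
  [ 1  -1/2  -1     0   1/2 ]
  [ 0     1   3  -1/9  -5/3 ]
  [ 0     0   0     1     0 ]
ρ2 → ρ2 + 1/9·ρ3
  [ 1  -1/2  -1  0   1/2 ]
  [ 0     1   3  0  -5/3 ]
  [ 0     0   0  1     0 ]
ρ1 → ρ1 + 1/2·ρ2
  [ 1  0  1/2  0  -1/3 ]
  [ 0  1    3  0  -5/3 ]
  [ 0  0    0  1     0 ]

[[1, 0, 1/2, 0, -1/3], [0, 1, 3, 0, -5/3], [0, 0, 0, 1, 0]]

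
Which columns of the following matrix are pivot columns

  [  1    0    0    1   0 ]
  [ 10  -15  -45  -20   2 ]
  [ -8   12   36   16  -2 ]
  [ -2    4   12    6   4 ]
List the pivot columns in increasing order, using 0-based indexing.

0, 1, 4

R2 := R2 − 10·R1
  [  1    0    0    1   0 ]
  [  0  -15  -45  -30   2 ]
  [ -8   12   36   16  -2 ]
  [ -2    4   12    6   4 ]
R3 := R3 + 8·R1
  [  1    0    0    1   0 ]
  [  0  -15  -45  -30   2 ]
  [  0   12   36   24  -2 ]
  [ -2    4   12    6   4 ]
R4 := R4 + 2·R1
  [ 1    0    0    1   0 ]
  [ 0  -15  -45  -30   2 ]
  [ 0   12   36   24  -2 ]
  [ 0    4   12    8   4 ]
R2 := -1/15·R2
  [ 1   0   0   1      0 ]
  [ 0   1   3   2  -2/15 ]
  [ 0  12  36  24     -2 ]
  [ 0   4  12   8      4 ]
R3 := R3 − 12·R2
  [ 1  0   0  1      0 ]
  [ 0  1   3  2  -2/15 ]
  [ 0  0   0  0   -2/5 ]
  [ 0  4  12  8      4 ]
R4 := R4 − 4·R2
  [ 1  0  0  1      0 ]
  [ 0  1  3  2  -2/15 ]
  [ 0  0  0  0   -2/5 ]
  [ 0  0  0  0  68/15 ]
R3 := -5/2·R3
  [ 1  0  0  1      0 ]
  [ 0  1  3  2  -2/15 ]
  [ 0  0  0  0      1 ]
  [ 0  0  0  0  68/15 ]
R4 := R4 − 68/15·R3
  [ 1  0  0  1      0 ]
  [ 0  1  3  2  -2/15 ]
  [ 0  0  0  0      1 ]
  [ 0  0  0  0      0 ]
R2 := R2 + 2/15·R3
  [ 1  0  0  1  0 ]
  [ 0  1  3  2  0 ]
  [ 0  0  0  0  1 ]
  [ 0  0  0  0  0 ]
Pivot columns are the columns containing a leading 1.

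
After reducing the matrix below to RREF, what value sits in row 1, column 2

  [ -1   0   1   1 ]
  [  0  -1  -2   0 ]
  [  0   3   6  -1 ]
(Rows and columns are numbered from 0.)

R1 -> -1·R1
  [ 1   0  -1  -1 ]
  [ 0  -1  -2   0 ]
  [ 0   3   6  -1 ]
R2 -> -1·R2
  [ 1  0  -1  -1 ]
  [ 0  1   2   0 ]
  [ 0  3   6  -1 ]
R3 -> R3 − 3·R2
  [ 1  0  -1  -1 ]
  [ 0  1   2   0 ]
  [ 0  0   0  -1 ]
R3 -> -1·R3
  [ 1  0  -1  -1 ]
  [ 0  1   2   0 ]
  [ 0  0   0   1 ]
R1 -> R1 + R3
  [ 1  0  -1  0 ]
  [ 0  1   2  0 ]
  [ 0  0   0  1 ]

2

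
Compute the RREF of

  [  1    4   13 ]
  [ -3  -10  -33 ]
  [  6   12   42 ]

[[1, 0, 1], [0, 1, 3], [0, 0, 0]]

R2 -> R2 + 3·R1
  [ 1   4  13 ]
  [ 0   2   6 ]
  [ 6  12  42 ]
R3 -> R3 − 6·R1
  [ 1    4   13 ]
  [ 0    2    6 ]
  [ 0  -12  -36 ]
R2 -> 1/2·R2
  [ 1    4   13 ]
  [ 0    1    3 ]
  [ 0  -12  -36 ]
R3 -> R3 + 12·R2
  [ 1  4  13 ]
  [ 0  1   3 ]
  [ 0  0   0 ]
R1 -> R1 − 4·R2
  [ 1  0  1 ]
  [ 0  1  3 ]
  [ 0  0  0 ]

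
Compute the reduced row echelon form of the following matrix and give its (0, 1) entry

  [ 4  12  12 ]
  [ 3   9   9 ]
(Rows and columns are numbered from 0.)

ρ1 ← 1/4·ρ1
  [ 1  3  3 ]
  [ 3  9  9 ]
ρ2 ← ρ2 − 3·ρ1
  [ 1  3  3 ]
  [ 0  0  0 ]

3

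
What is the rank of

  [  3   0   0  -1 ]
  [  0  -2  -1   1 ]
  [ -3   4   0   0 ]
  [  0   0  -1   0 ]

R1 ← 1/3·R1
R3 ← R3 + 3·R1
R2 ← -1/2·R2
R3 ← R3 − 4·R2
R3 ← -1/2·R3
R4 ← R4 + R3
R4 ← -2·R4
R3 ← R3 + 1/2·R4
R2 ← R2 + 1/2·R4
R1 ← R1 + 1/3·R4
R2 ← R2 − 1/2·R3
The reduced form has 4 nonzero rows.

rank = 4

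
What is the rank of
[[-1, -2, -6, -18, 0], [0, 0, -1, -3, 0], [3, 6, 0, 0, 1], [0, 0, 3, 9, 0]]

R1 := -1·R1
  [ 1  2   6  18  0 ]
  [ 0  0  -1  -3  0 ]
  [ 3  6   0   0  1 ]
  [ 0  0   3   9  0 ]
R3 := R3 − 3·R1
  [ 1  2    6   18  0 ]
  [ 0  0   -1   -3  0 ]
  [ 0  0  -18  -54  1 ]
  [ 0  0    3    9  0 ]
R2 := -1·R2
  [ 1  2    6   18  0 ]
  [ 0  0    1    3  0 ]
  [ 0  0  -18  -54  1 ]
  [ 0  0    3    9  0 ]
R3 := R3 + 18·R2
  [ 1  2  6  18  0 ]
  [ 0  0  1   3  0 ]
  [ 0  0  0   0  1 ]
  [ 0  0  3   9  0 ]
R4 := R4 − 3·R2
  [ 1  2  6  18  0 ]
  [ 0  0  1   3  0 ]
  [ 0  0  0   0  1 ]
  [ 0  0  0   0  0 ]
R1 := R1 − 6·R2
  [ 1  2  0  0  0 ]
  [ 0  0  1  3  0 ]
  [ 0  0  0  0  1 ]
  [ 0  0  0  0  0 ]
The reduced form has 3 nonzero rows.

rank = 3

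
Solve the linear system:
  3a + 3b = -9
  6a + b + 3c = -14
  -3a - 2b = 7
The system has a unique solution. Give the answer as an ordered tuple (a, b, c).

Form the augmented matrix and row-reduce:
  [  3   3  0  |   -9 ]
  [  6   1  3  |  -14 ]
  [ -3  -2  0  |    7 ]
R1 ← 1/3·R1
  [  1   1  0  |   -3 ]
  [  6   1  3  |  -14 ]
  [ -3  -2  0  |    7 ]
R2 ← R2 − 6·R1
  [  1   1  0  |  -3 ]
  [  0  -5  3  |   4 ]
  [ -3  -2  0  |   7 ]
R3 ← R3 + 3·R1
  [ 1   1  0  |  -3 ]
  [ 0  -5  3  |   4 ]
  [ 0   1  0  |  -2 ]
R2 ← -1/5·R2
  [ 1  1     0  |    -3 ]
  [ 0  1  -3/5  |  -4/5 ]
  [ 0  1     0  |    -2 ]
R3 ← R3 − R2
  [ 1  1     0  |    -3 ]
  [ 0  1  -3/5  |  -4/5 ]
  [ 0  0   3/5  |  -6/5 ]
R3 ← 5/3·R3
  [ 1  1     0  |    -3 ]
  [ 0  1  -3/5  |  -4/5 ]
  [ 0  0     1  |    -2 ]
R2 ← R2 + 3/5·R3
  [ 1  1  0  |  -3 ]
  [ 0  1  0  |  -2 ]
  [ 0  0  1  |  -2 ]
R1 ← R1 − R2
  [ 1  0  0  |  -1 ]
  [ 0  1  0  |  -2 ]
  [ 0  0  1  |  -2 ]
Reading off the last column: a = -1, b = -2, c = -2.

(-1, -2, -2)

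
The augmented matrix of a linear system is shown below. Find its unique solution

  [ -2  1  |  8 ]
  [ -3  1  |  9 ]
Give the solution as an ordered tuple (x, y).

(-1, 6)

r1 ← -1/2·r1
r2 ← r2 + 3·r1
r2 ← -2·r2
r1 ← r1 + 1/2·r2
Reading off the last column: x = -1, y = 6.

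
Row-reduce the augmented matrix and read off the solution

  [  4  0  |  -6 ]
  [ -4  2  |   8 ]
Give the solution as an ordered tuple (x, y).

r1 -> 1/4·r1
  [  1  0  |  -3/2 ]
  [ -4  2  |     8 ]
r2 -> r2 + 4·r1
  [ 1  0  |  -3/2 ]
  [ 0  2  |     2 ]
r2 -> 1/2·r2
  [ 1  0  |  -3/2 ]
  [ 0  1  |     1 ]
Reading off the last column: x = -3/2, y = 1.

(-3/2, 1)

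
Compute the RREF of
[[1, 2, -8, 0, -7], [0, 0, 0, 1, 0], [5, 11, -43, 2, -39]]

[[1, 0, -2, 0, 1], [0, 1, -3, 0, -4], [0, 0, 0, 1, 0]]

ρ3 → ρ3 − 5·ρ1
  [ 1  2  -8  0  -7 ]
  [ 0  0   0  1   0 ]
  [ 0  1  -3  2  -4 ]
ρ2 <=> ρ3
  [ 1  2  -8  0  -7 ]
  [ 0  1  -3  2  -4 ]
  [ 0  0   0  1   0 ]
ρ2 → ρ2 − 2·ρ3
  [ 1  2  -8  0  -7 ]
  [ 0  1  -3  0  -4 ]
  [ 0  0   0  1   0 ]
ρ1 → ρ1 − 2·ρ2
  [ 1  0  -2  0   1 ]
  [ 0  1  -3  0  -4 ]
  [ 0  0   0  1   0 ]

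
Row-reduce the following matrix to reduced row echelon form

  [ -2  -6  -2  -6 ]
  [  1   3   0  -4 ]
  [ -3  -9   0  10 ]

[[1, 3, 0, 0], [0, 0, 1, 0], [0, 0, 0, 1]]

R1 -> -1/2·R1
  [  1   3  1   3 ]
  [  1   3  0  -4 ]
  [ -3  -9  0  10 ]
R2 -> R2 − R1
  [  1   3   1   3 ]
  [  0   0  -1  -7 ]
  [ -3  -9   0  10 ]
R3 -> R3 + 3·R1
  [ 1  3   1   3 ]
  [ 0  0  -1  -7 ]
  [ 0  0   3  19 ]
R2 -> -1·R2
  [ 1  3  1   3 ]
  [ 0  0  1   7 ]
  [ 0  0  3  19 ]
R3 -> R3 − 3·R2
  [ 1  3  1   3 ]
  [ 0  0  1   7 ]
  [ 0  0  0  -2 ]
R3 -> -1/2·R3
  [ 1  3  1  3 ]
  [ 0  0  1  7 ]
  [ 0  0  0  1 ]
R2 -> R2 − 7·R3
  [ 1  3  1  3 ]
  [ 0  0  1  0 ]
  [ 0  0  0  1 ]
R1 -> R1 − 3·R3
  [ 1  3  1  0 ]
  [ 0  0  1  0 ]
  [ 0  0  0  1 ]
R1 -> R1 − R2
  [ 1  3  0  0 ]
  [ 0  0  1  0 ]
  [ 0  0  0  1 ]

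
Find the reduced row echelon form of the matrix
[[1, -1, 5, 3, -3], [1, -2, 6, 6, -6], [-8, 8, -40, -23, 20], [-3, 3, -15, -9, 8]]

[[1, 0, 4, 0, 0], [0, 1, -1, 0, 0], [0, 0, 0, 1, 0], [0, 0, 0, 0, 1]]

ρ2 → ρ2 − ρ1
  [  1  -1    5    3  -3 ]
  [  0  -1    1    3  -3 ]
  [ -8   8  -40  -23  20 ]
  [ -3   3  -15   -9   8 ]
ρ3 → ρ3 + 8·ρ1
  [  1  -1    5   3  -3 ]
  [  0  -1    1   3  -3 ]
  [  0   0    0   1  -4 ]
  [ -3   3  -15  -9   8 ]
ρ4 → ρ4 + 3·ρ1
  [ 1  -1  5  3  -3 ]
  [ 0  -1  1  3  -3 ]
  [ 0   0  0  1  -4 ]
  [ 0   0  0  0  -1 ]
ρ2 → -1·ρ2
  [ 1  -1   5   3  -3 ]
  [ 0   1  -1  -3   3 ]
  [ 0   0   0   1  -4 ]
  [ 0   0   0   0  -1 ]
ρ4 → -1·ρ4
  [ 1  -1   5   3  -3 ]
  [ 0   1  -1  -3   3 ]
  [ 0   0   0   1  -4 ]
  [ 0   0   0   0   1 ]
ρ3 → ρ3 + 4·ρ4
  [ 1  -1   5   3  -3 ]
  [ 0   1  -1  -3   3 ]
  [ 0   0   0   1   0 ]
  [ 0   0   0   0   1 ]
ρ2 → ρ2 − 3·ρ4
  [ 1  -1   5   3  -3 ]
  [ 0   1  -1  -3   0 ]
  [ 0   0   0   1   0 ]
  [ 0   0   0   0   1 ]
ρ1 → ρ1 + 3·ρ4
  [ 1  -1   5   3  0 ]
  [ 0   1  -1  -3  0 ]
  [ 0   0   0   1  0 ]
  [ 0   0   0   0  1 ]
ρ2 → ρ2 + 3·ρ3
  [ 1  -1   5  3  0 ]
  [ 0   1  -1  0  0 ]
  [ 0   0   0  1  0 ]
  [ 0   0   0  0  1 ]
ρ1 → ρ1 − 3·ρ3
  [ 1  -1   5  0  0 ]
  [ 0   1  -1  0  0 ]
  [ 0   0   0  1  0 ]
  [ 0   0   0  0  1 ]
ρ1 → ρ1 + ρ2
  [ 1  0   4  0  0 ]
  [ 0  1  -1  0  0 ]
  [ 0  0   0  1  0 ]
  [ 0  0   0  0  1 ]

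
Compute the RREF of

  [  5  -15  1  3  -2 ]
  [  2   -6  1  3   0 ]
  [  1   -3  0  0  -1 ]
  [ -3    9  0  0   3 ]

[[1, -3, 0, 0, 0], [0, 0, 1, 3, 0], [0, 0, 0, 0, 1], [0, 0, 0, 0, 0]]

ρ1 := 1/5·ρ1
  [  1  -3  1/5  3/5  -2/5 ]
  [  2  -6    1    3     0 ]
  [  1  -3    0    0    -1 ]
  [ -3   9    0    0     3 ]
ρ2 := ρ2 − 2·ρ1
  [  1  -3  1/5  3/5  -2/5 ]
  [  0   0  3/5  9/5   4/5 ]
  [  1  -3    0    0    -1 ]
  [ -3   9    0    0     3 ]
ρ3 := ρ3 − ρ1
  [  1  -3   1/5   3/5  -2/5 ]
  [  0   0   3/5   9/5   4/5 ]
  [  0   0  -1/5  -3/5  -3/5 ]
  [ -3   9     0     0     3 ]
ρ4 := ρ4 + 3·ρ1
  [ 1  -3   1/5   3/5  -2/5 ]
  [ 0   0   3/5   9/5   4/5 ]
  [ 0   0  -1/5  -3/5  -3/5 ]
  [ 0   0   3/5   9/5   9/5 ]
ρ2 := 5/3·ρ2
  [ 1  -3   1/5   3/5  -2/5 ]
  [ 0   0     1     3   4/3 ]
  [ 0   0  -1/5  -3/5  -3/5 ]
  [ 0   0   3/5   9/5   9/5 ]
ρ3 := ρ3 + 1/5·ρ2
  [ 1  -3  1/5  3/5  -2/5 ]
  [ 0   0    1    3   4/3 ]
  [ 0   0    0    0  -1/3 ]
  [ 0   0  3/5  9/5   9/5 ]
ρ4 := ρ4 − 3/5·ρ2
  [ 1  -3  1/5  3/5  -2/5 ]
  [ 0   0    1    3   4/3 ]
  [ 0   0    0    0  -1/3 ]
  [ 0   0    0    0     1 ]
ρ3 := -3·ρ3
  [ 1  -3  1/5  3/5  -2/5 ]
  [ 0   0    1    3   4/3 ]
  [ 0   0    0    0     1 ]
  [ 0   0    0    0     1 ]
ρ4 := ρ4 − ρ3
  [ 1  -3  1/5  3/5  -2/5 ]
  [ 0   0    1    3   4/3 ]
  [ 0   0    0    0     1 ]
  [ 0   0    0    0     0 ]
ρ2 := ρ2 − 4/3·ρ3
  [ 1  -3  1/5  3/5  -2/5 ]
  [ 0   0    1    3     0 ]
  [ 0   0    0    0     1 ]
  [ 0   0    0    0     0 ]
ρ1 := ρ1 + 2/5·ρ3
  [ 1  -3  1/5  3/5  0 ]
  [ 0   0    1    3  0 ]
  [ 0   0    0    0  1 ]
  [ 0   0    0    0  0 ]
ρ1 := ρ1 − 1/5·ρ2
  [ 1  -3  0  0  0 ]
  [ 0   0  1  3  0 ]
  [ 0   0  0  0  1 ]
  [ 0   0  0  0  0 ]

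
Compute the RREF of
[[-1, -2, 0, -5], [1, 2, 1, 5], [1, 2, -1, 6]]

R1 := -1·R1
  [ 1  2   0  5 ]
  [ 1  2   1  5 ]
  [ 1  2  -1  6 ]
R2 := R2 − R1
  [ 1  2   0  5 ]
  [ 0  0   1  0 ]
  [ 1  2  -1  6 ]
R3 := R3 − R1
  [ 1  2   0  5 ]
  [ 0  0   1  0 ]
  [ 0  0  -1  1 ]
R3 := R3 + R2
  [ 1  2  0  5 ]
  [ 0  0  1  0 ]
  [ 0  0  0  1 ]
R1 := R1 − 5·R3
  [ 1  2  0  0 ]
  [ 0  0  1  0 ]
  [ 0  0  0  1 ]

[[1, 2, 0, 0], [0, 0, 1, 0], [0, 0, 0, 1]]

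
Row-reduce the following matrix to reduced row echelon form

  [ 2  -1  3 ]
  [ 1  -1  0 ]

[[1, 0, 3], [0, 1, 3]]

R1 ← 1/2·R1
  [ 1  -1/2  3/2 ]
  [ 1    -1    0 ]
R2 ← R2 − R1
  [ 1  -1/2   3/2 ]
  [ 0  -1/2  -3/2 ]
R2 ← -2·R2
  [ 1  -1/2  3/2 ]
  [ 0     1    3 ]
R1 ← R1 + 1/2·R2
  [ 1  0  3 ]
  [ 0  1  3 ]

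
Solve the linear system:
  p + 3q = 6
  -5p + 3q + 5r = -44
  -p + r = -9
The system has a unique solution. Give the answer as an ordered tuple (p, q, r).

Form the augmented matrix and row-reduce:
  [  1  3  0  |    6 ]
  [ -5  3  5  |  -44 ]
  [ -1  0  1  |   -9 ]
R2 ← R2 + 5·R1
  [  1   3  0  |    6 ]
  [  0  18  5  |  -14 ]
  [ -1   0  1  |   -9 ]
R3 ← R3 + R1
  [ 1   3  0  |    6 ]
  [ 0  18  5  |  -14 ]
  [ 0   3  1  |   -3 ]
R2 ← 1/18·R2
  [ 1  3     0  |     6 ]
  [ 0  1  5/18  |  -7/9 ]
  [ 0  3     1  |    -3 ]
R3 ← R3 − 3·R2
  [ 1  3     0  |     6 ]
  [ 0  1  5/18  |  -7/9 ]
  [ 0  0   1/6  |  -2/3 ]
R3 ← 6·R3
  [ 1  3     0  |     6 ]
  [ 0  1  5/18  |  -7/9 ]
  [ 0  0     1  |    -4 ]
R2 ← R2 − 5/18·R3
  [ 1  3  0  |    6 ]
  [ 0  1  0  |  1/3 ]
  [ 0  0  1  |   -4 ]
R1 ← R1 − 3·R2
  [ 1  0  0  |    5 ]
  [ 0  1  0  |  1/3 ]
  [ 0  0  1  |   -4 ]
Reading off the last column: p = 5, q = 1/3, r = -4.

(5, 1/3, -4)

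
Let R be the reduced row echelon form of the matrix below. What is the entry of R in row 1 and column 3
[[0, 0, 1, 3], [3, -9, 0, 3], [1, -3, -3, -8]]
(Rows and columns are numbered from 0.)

R1 <=> R2
  [ 3  -9   0   3 ]
  [ 0   0   1   3 ]
  [ 1  -3  -3  -8 ]
R1 ← 1/3·R1
  [ 1  -3   0   1 ]
  [ 0   0   1   3 ]
  [ 1  -3  -3  -8 ]
R3 ← R3 − R1
  [ 1  -3   0   1 ]
  [ 0   0   1   3 ]
  [ 0   0  -3  -9 ]
R3 ← R3 + 3·R2
  [ 1  -3  0  1 ]
  [ 0   0  1  3 ]
  [ 0   0  0  0 ]

3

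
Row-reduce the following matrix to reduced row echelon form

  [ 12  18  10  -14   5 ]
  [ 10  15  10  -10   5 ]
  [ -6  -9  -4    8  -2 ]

[[1, 3/2, 0, -2, 0], [0, 0, 1, 1, 1/2], [0, 0, 0, 0, 0]]

R1 → 1/12·R1
  [  1  3/2  5/6  -7/6  5/12 ]
  [ 10   15   10   -10     5 ]
  [ -6   -9   -4     8    -2 ]
R2 → R2 − 10·R1
  [  1  3/2  5/6  -7/6  5/12 ]
  [  0    0  5/3   5/3   5/6 ]
  [ -6   -9   -4     8    -2 ]
R3 → R3 + 6·R1
  [ 1  3/2  5/6  -7/6  5/12 ]
  [ 0    0  5/3   5/3   5/6 ]
  [ 0    0    1     1   1/2 ]
R2 → 3/5·R2
  [ 1  3/2  5/6  -7/6  5/12 ]
  [ 0    0    1     1   1/2 ]
  [ 0    0    1     1   1/2 ]
R3 → R3 − R2
  [ 1  3/2  5/6  -7/6  5/12 ]
  [ 0    0    1     1   1/2 ]
  [ 0    0    0     0     0 ]
R1 → R1 − 5/6·R2
  [ 1  3/2  0  -2    0 ]
  [ 0    0  1   1  1/2 ]
  [ 0    0  0   0    0 ]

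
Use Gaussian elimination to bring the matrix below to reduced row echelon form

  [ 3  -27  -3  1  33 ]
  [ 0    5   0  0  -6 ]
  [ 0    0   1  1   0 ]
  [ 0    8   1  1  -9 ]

[[1, 0, 0, 4/3, 0], [0, 1, 0, 0, 0], [0, 0, 1, 1, 0], [0, 0, 0, 0, 1]]

R1 := 1/3·R1
R2 := 1/5·R2
R4 := R4 − 8·R2
R4 := R4 − R3
R4 := 5/3·R4
R2 := R2 + 6/5·R4
R1 := R1 − 11·R4
R1 := R1 + R3
R1 := R1 + 9·R2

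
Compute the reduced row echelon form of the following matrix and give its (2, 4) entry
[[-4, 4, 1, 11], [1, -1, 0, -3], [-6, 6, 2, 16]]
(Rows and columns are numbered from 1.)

ρ1 := -1/4·ρ1
  [  1  -1  -1/4  -11/4 ]
  [  1  -1     0     -3 ]
  [ -6   6     2     16 ]
ρ2 := ρ2 − ρ1
  [  1  -1  -1/4  -11/4 ]
  [  0   0   1/4   -1/4 ]
  [ -6   6     2     16 ]
ρ3 := ρ3 + 6·ρ1
  [ 1  -1  -1/4  -11/4 ]
  [ 0   0   1/4   -1/4 ]
  [ 0   0   1/2   -1/2 ]
ρ2 := 4·ρ2
  [ 1  -1  -1/4  -11/4 ]
  [ 0   0     1     -1 ]
  [ 0   0   1/2   -1/2 ]
ρ3 := ρ3 − 1/2·ρ2
  [ 1  -1  -1/4  -11/4 ]
  [ 0   0     1     -1 ]
  [ 0   0     0      0 ]
ρ1 := ρ1 + 1/4·ρ2
  [ 1  -1  0  -3 ]
  [ 0   0  1  -1 ]
  [ 0   0  0   0 ]

-1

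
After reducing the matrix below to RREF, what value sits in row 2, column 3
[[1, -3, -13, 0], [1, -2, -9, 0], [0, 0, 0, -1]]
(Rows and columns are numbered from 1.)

R2 → R2 − R1
  [ 1  -3  -13   0 ]
  [ 0   1    4   0 ]
  [ 0   0    0  -1 ]
R3 → -1·R3
  [ 1  -3  -13  0 ]
  [ 0   1    4  0 ]
  [ 0   0    0  1 ]
R1 → R1 + 3·R2
  [ 1  0  -1  0 ]
  [ 0  1   4  0 ]
  [ 0  0   0  1 ]

4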